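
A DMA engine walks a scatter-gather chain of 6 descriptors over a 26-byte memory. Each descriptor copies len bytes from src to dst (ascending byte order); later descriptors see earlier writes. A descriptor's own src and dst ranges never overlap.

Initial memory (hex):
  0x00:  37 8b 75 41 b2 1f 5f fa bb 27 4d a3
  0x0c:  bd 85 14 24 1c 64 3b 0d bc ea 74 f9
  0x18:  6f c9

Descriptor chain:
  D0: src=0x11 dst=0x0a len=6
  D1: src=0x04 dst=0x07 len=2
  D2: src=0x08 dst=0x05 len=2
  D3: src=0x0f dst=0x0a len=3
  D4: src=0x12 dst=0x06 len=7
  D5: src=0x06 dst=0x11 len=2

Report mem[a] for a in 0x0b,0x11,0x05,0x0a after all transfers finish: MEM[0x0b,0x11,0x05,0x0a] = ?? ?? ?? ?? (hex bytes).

#0 dst[0x0a+6] := {0x64,0x3b,0x0d,0xbc,0xea,0x74}
#1 dst[0x07+2] := {0xb2,0x1f}
#2 dst[0x05+2] := {0x1f,0x27}
#3 dst[0x0a+3] := {0x74,0x1c,0x64}
#4 dst[0x06+7] := {0x3b,0x0d,0xbc,0xea,0x74,0xf9,0x6f}
#5 dst[0x11+2] := {0x3b,0x0d}
query mem[0x0b]=0xf9, mem[0x11]=0x3b, mem[0x05]=0x1f, mem[0x0a]=0x74

MEM[0x0b,0x11,0x05,0x0a] = f9 3b 1f 74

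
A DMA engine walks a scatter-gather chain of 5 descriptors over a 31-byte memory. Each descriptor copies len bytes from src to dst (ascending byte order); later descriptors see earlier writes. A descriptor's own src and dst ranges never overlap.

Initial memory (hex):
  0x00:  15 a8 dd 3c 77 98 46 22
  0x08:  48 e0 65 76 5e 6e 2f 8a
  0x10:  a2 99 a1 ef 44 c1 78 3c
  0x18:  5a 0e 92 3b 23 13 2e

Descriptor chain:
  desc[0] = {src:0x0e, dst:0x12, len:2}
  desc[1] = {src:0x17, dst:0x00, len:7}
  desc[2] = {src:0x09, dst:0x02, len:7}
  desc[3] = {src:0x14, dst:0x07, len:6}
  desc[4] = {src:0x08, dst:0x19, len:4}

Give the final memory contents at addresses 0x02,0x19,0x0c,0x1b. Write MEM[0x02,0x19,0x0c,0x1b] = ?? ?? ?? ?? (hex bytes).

  after D0: wrote 2B at 0x12 = 2f8a
  after D1: wrote 7B at 0x00 = 3c5a0e923b2313
  after D2: wrote 7B at 0x02 = e065765e6e2f8a
  after D3: wrote 6B at 0x07 = 44c1783c5a0e
  after D4: wrote 4B at 0x19 = c1783c5a
query mem[0x02]=0xe0, mem[0x19]=0xc1, mem[0x0c]=0x0e, mem[0x1b]=0x3c

MEM[0x02,0x19,0x0c,0x1b] = e0 c1 0e 3c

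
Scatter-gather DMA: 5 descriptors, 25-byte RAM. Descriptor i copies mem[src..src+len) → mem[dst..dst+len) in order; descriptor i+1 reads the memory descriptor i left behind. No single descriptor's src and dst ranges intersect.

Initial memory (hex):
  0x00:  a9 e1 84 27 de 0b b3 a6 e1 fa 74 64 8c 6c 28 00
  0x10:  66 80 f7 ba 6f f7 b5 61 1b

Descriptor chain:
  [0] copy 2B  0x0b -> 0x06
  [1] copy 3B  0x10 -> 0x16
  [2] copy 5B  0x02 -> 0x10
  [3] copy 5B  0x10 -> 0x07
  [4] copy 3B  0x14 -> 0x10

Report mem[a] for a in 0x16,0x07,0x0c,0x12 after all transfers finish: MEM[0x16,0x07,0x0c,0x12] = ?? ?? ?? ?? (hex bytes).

[0] 0x0b->0x06 len=2 : 64 8c
[1] 0x10->0x16 len=3 : 66 80 f7
[2] 0x02->0x10 len=5 : 84 27 de 0b 64
[3] 0x10->0x07 len=5 : 84 27 de 0b 64
[4] 0x14->0x10 len=3 : 64 f7 66
query mem[0x16]=0x66, mem[0x07]=0x84, mem[0x0c]=0x8c, mem[0x12]=0x66

MEM[0x16,0x07,0x0c,0x12] = 66 84 8c 66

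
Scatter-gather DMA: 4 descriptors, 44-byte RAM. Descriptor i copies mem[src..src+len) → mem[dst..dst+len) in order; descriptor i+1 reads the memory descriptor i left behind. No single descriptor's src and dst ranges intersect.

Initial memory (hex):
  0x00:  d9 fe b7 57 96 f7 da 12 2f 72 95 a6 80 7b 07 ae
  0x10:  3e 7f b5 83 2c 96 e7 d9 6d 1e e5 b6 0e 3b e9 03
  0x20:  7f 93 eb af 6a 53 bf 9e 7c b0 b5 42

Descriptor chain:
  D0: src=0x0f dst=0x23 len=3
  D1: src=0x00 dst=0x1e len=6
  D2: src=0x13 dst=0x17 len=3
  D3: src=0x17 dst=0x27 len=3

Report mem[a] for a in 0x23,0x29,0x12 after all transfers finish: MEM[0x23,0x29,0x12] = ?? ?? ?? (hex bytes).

#0 dst[0x23+3] := {0xae,0x3e,0x7f}
#1 dst[0x1e+6] := {0xd9,0xfe,0xb7,0x57,0x96,0xf7}
#2 dst[0x17+3] := {0x83,0x2c,0x96}
#3 dst[0x27+3] := {0x83,0x2c,0x96}
query mem[0x23]=0xf7, mem[0x29]=0x96, mem[0x12]=0xb5

MEM[0x23,0x29,0x12] = f7 96 b5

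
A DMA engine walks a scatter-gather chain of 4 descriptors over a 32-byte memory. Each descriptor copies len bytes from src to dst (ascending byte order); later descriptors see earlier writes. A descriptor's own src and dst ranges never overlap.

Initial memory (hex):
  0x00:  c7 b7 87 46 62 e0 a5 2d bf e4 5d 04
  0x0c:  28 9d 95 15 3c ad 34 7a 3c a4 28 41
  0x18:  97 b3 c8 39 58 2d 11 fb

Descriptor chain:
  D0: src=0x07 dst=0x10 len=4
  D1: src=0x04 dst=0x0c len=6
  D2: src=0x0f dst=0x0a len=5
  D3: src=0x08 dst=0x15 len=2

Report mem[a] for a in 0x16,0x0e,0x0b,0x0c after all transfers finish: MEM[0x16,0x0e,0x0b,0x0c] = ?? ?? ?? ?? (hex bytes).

MEM[0x16,0x0e,0x0b,0x0c] = e4 5d bf e4

  after D0: wrote 4B at 0x10 = 2dbfe45d
  after D1: wrote 6B at 0x0c = 62e0a52dbfe4
  after D2: wrote 5B at 0x0a = 2dbfe4e45d
  after D3: wrote 2B at 0x15 = bfe4
query mem[0x16]=0xe4, mem[0x0e]=0x5d, mem[0x0b]=0xbf, mem[0x0c]=0xe4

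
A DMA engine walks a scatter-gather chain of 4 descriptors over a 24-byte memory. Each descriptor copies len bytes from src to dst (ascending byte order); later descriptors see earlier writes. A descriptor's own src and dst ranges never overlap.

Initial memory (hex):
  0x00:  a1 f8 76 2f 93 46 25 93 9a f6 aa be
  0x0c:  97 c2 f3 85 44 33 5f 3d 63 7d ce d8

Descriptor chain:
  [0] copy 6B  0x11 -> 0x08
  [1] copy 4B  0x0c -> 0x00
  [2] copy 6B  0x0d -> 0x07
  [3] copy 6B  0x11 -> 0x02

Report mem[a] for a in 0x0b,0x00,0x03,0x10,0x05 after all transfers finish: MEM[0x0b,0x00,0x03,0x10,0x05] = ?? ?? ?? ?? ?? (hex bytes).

  after D0: wrote 6B at 0x08 = 335f3d637dce
  after D1: wrote 4B at 0x00 = 7dcef385
  after D2: wrote 6B at 0x07 = cef38544335f
  after D3: wrote 6B at 0x02 = 335f3d637dce
query mem[0x0b]=0x33, mem[0x00]=0x7d, mem[0x03]=0x5f, mem[0x10]=0x44, mem[0x05]=0x63

MEM[0x0b,0x00,0x03,0x10,0x05] = 33 7d 5f 44 63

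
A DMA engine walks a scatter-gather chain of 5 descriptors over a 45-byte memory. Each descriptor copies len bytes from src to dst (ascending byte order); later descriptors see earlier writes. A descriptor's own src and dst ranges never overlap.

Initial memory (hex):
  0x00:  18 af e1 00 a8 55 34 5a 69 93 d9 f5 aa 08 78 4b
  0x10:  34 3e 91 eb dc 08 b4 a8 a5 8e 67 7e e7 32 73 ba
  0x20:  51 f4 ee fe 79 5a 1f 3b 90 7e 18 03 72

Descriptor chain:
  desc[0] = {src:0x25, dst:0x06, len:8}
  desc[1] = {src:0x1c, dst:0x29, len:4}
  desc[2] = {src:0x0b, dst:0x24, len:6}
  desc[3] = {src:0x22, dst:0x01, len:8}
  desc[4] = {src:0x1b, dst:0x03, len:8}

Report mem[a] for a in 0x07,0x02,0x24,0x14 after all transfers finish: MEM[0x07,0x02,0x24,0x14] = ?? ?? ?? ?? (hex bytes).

[0] 0x25->0x06 len=8 : 5a 1f 3b 90 7e 18 03 72
[1] 0x1c->0x29 len=4 : e7 32 73 ba
[2] 0x0b->0x24 len=6 : 18 03 72 78 4b 34
[3] 0x22->0x01 len=8 : ee fe 18 03 72 78 4b 34
[4] 0x1b->0x03 len=8 : 7e e7 32 73 ba 51 f4 ee
query mem[0x07]=0xba, mem[0x02]=0xfe, mem[0x24]=0x18, mem[0x14]=0xdc

MEM[0x07,0x02,0x24,0x14] = ba fe 18 dc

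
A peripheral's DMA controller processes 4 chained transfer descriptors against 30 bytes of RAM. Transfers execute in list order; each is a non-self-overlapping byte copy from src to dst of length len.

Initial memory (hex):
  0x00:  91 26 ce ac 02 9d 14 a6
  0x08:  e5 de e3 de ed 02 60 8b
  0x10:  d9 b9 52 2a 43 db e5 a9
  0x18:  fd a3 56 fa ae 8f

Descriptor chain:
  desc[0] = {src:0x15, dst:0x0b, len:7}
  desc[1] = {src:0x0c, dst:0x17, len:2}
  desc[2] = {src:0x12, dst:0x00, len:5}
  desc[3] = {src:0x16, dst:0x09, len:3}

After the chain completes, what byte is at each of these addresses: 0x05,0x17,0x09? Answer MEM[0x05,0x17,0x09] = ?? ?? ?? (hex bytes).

MEM[0x05,0x17,0x09] = 9d e5 e5

[0] 0x15->0x0b len=7 : db e5 a9 fd a3 56 fa
[1] 0x0c->0x17 len=2 : e5 a9
[2] 0x12->0x00 len=5 : 52 2a 43 db e5
[3] 0x16->0x09 len=3 : e5 e5 a9
query mem[0x05]=0x9d, mem[0x17]=0xe5, mem[0x09]=0xe5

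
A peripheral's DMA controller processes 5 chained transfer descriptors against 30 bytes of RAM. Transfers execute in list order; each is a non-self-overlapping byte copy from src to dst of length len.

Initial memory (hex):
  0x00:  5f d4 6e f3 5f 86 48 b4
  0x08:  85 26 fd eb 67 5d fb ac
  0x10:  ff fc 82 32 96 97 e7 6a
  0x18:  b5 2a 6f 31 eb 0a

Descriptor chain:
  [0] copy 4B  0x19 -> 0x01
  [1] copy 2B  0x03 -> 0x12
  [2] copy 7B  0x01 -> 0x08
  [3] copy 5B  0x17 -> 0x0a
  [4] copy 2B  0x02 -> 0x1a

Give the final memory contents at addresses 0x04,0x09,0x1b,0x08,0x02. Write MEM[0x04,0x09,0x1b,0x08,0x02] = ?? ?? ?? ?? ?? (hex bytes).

  after D0: wrote 4B at 0x01 = 2a6f31eb
  after D1: wrote 2B at 0x12 = 31eb
  after D2: wrote 7B at 0x08 = 2a6f31eb8648b4
  after D3: wrote 5B at 0x0a = 6ab52a6f31
  after D4: wrote 2B at 0x1a = 6f31
query mem[0x04]=0xeb, mem[0x09]=0x6f, mem[0x1b]=0x31, mem[0x08]=0x2a, mem[0x02]=0x6f

MEM[0x04,0x09,0x1b,0x08,0x02] = eb 6f 31 2a 6f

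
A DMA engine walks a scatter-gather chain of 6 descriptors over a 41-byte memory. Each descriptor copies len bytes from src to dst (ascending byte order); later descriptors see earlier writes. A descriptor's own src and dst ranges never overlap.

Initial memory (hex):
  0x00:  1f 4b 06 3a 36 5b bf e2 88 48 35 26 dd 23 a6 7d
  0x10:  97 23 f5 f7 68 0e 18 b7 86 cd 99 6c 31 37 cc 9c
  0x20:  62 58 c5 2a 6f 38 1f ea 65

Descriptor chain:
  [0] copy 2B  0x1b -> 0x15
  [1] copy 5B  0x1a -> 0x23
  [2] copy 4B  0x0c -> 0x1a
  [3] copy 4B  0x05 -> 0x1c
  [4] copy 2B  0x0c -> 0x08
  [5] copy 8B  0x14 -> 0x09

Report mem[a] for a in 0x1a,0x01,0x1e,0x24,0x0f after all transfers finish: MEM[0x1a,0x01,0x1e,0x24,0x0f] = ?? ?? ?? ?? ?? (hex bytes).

MEM[0x1a,0x01,0x1e,0x24,0x0f] = dd 4b e2 6c dd

D0: mem[0x15..0x16] <- [6c 31]
D1: mem[0x23..0x27] <- [99 6c 31 37 cc]
D2: mem[0x1a..0x1d] <- [dd 23 a6 7d]
D3: mem[0x1c..0x1f] <- [5b bf e2 88]
D4: mem[0x08..0x09] <- [dd 23]
D5: mem[0x09..0x10] <- [68 6c 31 b7 86 cd dd 23]
query mem[0x1a]=0xdd, mem[0x01]=0x4b, mem[0x1e]=0xe2, mem[0x24]=0x6c, mem[0x0f]=0xdd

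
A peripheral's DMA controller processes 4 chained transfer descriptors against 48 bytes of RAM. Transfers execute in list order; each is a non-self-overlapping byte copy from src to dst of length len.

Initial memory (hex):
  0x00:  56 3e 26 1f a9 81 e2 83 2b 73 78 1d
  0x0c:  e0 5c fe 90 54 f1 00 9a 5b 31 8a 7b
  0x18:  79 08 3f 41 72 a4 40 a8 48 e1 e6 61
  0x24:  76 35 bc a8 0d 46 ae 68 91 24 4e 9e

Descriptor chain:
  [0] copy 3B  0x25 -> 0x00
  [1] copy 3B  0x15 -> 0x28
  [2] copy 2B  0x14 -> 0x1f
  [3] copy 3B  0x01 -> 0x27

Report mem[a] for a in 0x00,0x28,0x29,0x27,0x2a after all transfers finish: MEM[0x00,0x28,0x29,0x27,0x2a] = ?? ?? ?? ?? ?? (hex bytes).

MEM[0x00,0x28,0x29,0x27,0x2a] = 35 a8 1f bc 7b

D0: mem[0x00..0x02] <- [35 bc a8]
D1: mem[0x28..0x2a] <- [31 8a 7b]
D2: mem[0x1f..0x20] <- [5b 31]
D3: mem[0x27..0x29] <- [bc a8 1f]
query mem[0x00]=0x35, mem[0x28]=0xa8, mem[0x29]=0x1f, mem[0x27]=0xbc, mem[0x2a]=0x7b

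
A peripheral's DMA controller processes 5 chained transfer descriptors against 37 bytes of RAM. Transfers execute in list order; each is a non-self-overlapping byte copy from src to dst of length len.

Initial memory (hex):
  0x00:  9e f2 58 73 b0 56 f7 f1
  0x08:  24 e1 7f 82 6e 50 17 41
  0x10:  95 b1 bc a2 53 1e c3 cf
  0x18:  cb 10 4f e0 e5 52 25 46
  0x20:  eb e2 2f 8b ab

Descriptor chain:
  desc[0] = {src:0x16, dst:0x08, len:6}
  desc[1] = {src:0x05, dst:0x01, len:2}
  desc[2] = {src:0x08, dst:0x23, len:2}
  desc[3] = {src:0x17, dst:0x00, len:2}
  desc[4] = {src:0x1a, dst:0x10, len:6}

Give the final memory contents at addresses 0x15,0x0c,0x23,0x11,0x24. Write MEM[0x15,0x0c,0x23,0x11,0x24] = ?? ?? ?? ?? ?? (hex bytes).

[0] 0x16->0x08 len=6 : c3 cf cb 10 4f e0
[1] 0x05->0x01 len=2 : 56 f7
[2] 0x08->0x23 len=2 : c3 cf
[3] 0x17->0x00 len=2 : cf cb
[4] 0x1a->0x10 len=6 : 4f e0 e5 52 25 46
query mem[0x15]=0x46, mem[0x0c]=0x4f, mem[0x23]=0xc3, mem[0x11]=0xe0, mem[0x24]=0xcf

MEM[0x15,0x0c,0x23,0x11,0x24] = 46 4f c3 e0 cf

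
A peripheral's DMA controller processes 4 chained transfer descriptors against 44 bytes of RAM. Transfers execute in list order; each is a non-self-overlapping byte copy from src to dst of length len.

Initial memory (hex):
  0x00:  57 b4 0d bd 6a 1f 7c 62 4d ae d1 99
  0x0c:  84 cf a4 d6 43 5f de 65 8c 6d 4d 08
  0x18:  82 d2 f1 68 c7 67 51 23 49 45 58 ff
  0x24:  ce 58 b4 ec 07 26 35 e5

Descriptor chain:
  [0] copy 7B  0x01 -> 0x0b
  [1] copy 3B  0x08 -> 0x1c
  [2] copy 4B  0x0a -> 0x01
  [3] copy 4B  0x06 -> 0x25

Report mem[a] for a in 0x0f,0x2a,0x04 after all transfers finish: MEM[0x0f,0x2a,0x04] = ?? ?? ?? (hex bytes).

D0: mem[0x0b..0x11] <- [b4 0d bd 6a 1f 7c 62]
D1: mem[0x1c..0x1e] <- [4d ae d1]
D2: mem[0x01..0x04] <- [d1 b4 0d bd]
D3: mem[0x25..0x28] <- [7c 62 4d ae]
query mem[0x0f]=0x1f, mem[0x2a]=0x35, mem[0x04]=0xbd

MEM[0x0f,0x2a,0x04] = 1f 35 bd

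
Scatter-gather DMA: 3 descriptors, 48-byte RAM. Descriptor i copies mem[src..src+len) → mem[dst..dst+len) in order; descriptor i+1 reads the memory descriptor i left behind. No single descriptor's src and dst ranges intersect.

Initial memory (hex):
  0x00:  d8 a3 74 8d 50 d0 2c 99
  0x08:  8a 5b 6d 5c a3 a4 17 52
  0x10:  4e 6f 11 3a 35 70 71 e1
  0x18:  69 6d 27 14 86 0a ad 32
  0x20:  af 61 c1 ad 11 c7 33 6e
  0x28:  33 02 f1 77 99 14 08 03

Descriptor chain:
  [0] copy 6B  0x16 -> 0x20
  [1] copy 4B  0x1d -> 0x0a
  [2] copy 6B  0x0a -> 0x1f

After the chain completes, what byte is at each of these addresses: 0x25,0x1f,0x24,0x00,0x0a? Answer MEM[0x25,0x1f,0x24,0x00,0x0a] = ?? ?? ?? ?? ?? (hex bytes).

MEM[0x25,0x1f,0x24,0x00,0x0a] = 14 0a 52 d8 0a

  after D0: wrote 6B at 0x20 = 71e1696d2714
  after D1: wrote 4B at 0x0a = 0aad3271
  after D2: wrote 6B at 0x1f = 0aad32711752
query mem[0x25]=0x14, mem[0x1f]=0x0a, mem[0x24]=0x52, mem[0x00]=0xd8, mem[0x0a]=0x0a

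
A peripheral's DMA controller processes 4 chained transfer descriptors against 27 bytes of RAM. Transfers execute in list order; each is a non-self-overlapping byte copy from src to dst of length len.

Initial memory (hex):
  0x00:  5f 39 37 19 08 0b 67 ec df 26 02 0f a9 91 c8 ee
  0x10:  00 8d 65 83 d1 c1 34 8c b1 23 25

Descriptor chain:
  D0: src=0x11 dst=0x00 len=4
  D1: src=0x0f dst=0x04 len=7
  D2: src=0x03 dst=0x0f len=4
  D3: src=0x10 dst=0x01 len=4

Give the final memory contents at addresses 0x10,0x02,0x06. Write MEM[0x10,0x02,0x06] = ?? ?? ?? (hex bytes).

MEM[0x10,0x02,0x06] = ee 00 8d

  after D0: wrote 4B at 0x00 = 8d6583d1
  after D1: wrote 7B at 0x04 = ee008d6583d1c1
  after D2: wrote 4B at 0x0f = d1ee008d
  after D3: wrote 4B at 0x01 = ee008d83
query mem[0x10]=0xee, mem[0x02]=0x00, mem[0x06]=0x8d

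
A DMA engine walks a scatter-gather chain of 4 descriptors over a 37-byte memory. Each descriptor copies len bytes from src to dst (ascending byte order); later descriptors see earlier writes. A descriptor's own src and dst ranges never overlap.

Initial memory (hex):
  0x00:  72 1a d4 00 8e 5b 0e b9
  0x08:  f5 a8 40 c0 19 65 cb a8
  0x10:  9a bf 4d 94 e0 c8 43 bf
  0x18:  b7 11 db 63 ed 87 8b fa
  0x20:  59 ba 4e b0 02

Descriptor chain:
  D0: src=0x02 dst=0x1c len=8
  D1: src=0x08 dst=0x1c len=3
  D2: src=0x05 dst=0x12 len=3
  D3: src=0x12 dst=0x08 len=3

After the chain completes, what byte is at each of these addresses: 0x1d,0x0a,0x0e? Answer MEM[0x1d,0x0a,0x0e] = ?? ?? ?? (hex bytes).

[0] 0x02->0x1c len=8 : d4 00 8e 5b 0e b9 f5 a8
[1] 0x08->0x1c len=3 : f5 a8 40
[2] 0x05->0x12 len=3 : 5b 0e b9
[3] 0x12->0x08 len=3 : 5b 0e b9
query mem[0x1d]=0xa8, mem[0x0a]=0xb9, mem[0x0e]=0xcb

MEM[0x1d,0x0a,0x0e] = a8 b9 cb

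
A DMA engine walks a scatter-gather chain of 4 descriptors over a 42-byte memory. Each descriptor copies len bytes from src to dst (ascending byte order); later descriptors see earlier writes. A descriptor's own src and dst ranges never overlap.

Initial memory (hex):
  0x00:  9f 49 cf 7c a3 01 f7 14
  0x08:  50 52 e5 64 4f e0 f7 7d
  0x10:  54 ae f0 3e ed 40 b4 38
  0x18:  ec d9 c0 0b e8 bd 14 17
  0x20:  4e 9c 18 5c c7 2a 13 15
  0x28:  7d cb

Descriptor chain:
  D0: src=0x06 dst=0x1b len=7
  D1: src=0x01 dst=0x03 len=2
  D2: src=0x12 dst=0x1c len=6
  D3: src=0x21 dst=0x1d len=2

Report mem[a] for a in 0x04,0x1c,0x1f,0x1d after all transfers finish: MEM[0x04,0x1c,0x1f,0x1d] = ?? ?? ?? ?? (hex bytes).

MEM[0x04,0x1c,0x1f,0x1d] = cf f0 40 38

[0] 0x06->0x1b len=7 : f7 14 50 52 e5 64 4f
[1] 0x01->0x03 len=2 : 49 cf
[2] 0x12->0x1c len=6 : f0 3e ed 40 b4 38
[3] 0x21->0x1d len=2 : 38 18
query mem[0x04]=0xcf, mem[0x1c]=0xf0, mem[0x1f]=0x40, mem[0x1d]=0x38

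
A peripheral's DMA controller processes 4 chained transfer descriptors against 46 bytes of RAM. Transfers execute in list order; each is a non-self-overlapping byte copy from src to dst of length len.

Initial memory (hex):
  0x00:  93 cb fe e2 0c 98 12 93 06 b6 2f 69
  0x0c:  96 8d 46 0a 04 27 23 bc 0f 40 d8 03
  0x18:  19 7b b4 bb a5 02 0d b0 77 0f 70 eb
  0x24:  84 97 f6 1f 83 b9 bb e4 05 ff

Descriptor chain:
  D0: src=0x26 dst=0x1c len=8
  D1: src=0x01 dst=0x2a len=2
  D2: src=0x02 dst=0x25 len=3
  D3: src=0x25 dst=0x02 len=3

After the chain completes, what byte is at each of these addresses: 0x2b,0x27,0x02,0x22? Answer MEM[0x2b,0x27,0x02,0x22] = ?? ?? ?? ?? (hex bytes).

  after D0: wrote 8B at 0x1c = f61f83b9bbe405ff
  after D1: wrote 2B at 0x2a = cbfe
  after D2: wrote 3B at 0x25 = fee20c
  after D3: wrote 3B at 0x02 = fee20c
query mem[0x2b]=0xfe, mem[0x27]=0x0c, mem[0x02]=0xfe, mem[0x22]=0x05

MEM[0x2b,0x27,0x02,0x22] = fe 0c fe 05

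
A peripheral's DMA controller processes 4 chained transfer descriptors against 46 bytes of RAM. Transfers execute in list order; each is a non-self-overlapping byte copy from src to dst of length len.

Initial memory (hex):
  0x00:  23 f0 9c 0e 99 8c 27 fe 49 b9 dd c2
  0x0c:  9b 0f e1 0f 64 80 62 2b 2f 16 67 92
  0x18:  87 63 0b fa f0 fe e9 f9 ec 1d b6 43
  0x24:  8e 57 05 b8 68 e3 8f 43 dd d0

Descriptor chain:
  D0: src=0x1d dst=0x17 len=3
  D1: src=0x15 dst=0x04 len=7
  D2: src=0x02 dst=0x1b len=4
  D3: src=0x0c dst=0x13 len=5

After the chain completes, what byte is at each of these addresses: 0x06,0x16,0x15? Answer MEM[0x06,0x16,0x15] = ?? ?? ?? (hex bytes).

[0] 0x1d->0x17 len=3 : fe e9 f9
[1] 0x15->0x04 len=7 : 16 67 fe e9 f9 0b fa
[2] 0x02->0x1b len=4 : 9c 0e 16 67
[3] 0x0c->0x13 len=5 : 9b 0f e1 0f 64
query mem[0x06]=0xfe, mem[0x16]=0x0f, mem[0x15]=0xe1

MEM[0x06,0x16,0x15] = fe 0f e1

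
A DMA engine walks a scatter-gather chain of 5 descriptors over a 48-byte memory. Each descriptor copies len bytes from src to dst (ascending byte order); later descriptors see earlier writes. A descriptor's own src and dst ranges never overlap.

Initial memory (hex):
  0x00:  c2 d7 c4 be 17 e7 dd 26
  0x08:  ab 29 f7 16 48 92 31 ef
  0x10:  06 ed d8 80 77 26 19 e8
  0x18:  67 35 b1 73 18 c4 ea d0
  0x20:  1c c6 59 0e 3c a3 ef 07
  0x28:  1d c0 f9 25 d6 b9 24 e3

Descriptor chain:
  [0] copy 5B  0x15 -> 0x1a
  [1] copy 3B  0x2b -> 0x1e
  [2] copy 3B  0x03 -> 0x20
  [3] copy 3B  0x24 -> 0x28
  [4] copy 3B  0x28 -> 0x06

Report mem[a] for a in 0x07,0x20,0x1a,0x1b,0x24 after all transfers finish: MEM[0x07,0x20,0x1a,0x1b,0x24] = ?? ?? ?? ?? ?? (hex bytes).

MEM[0x07,0x20,0x1a,0x1b,0x24] = a3 be 26 19 3c

  after D0: wrote 5B at 0x1a = 2619e86735
  after D1: wrote 3B at 0x1e = 25d6b9
  after D2: wrote 3B at 0x20 = be17e7
  after D3: wrote 3B at 0x28 = 3ca3ef
  after D4: wrote 3B at 0x06 = 3ca3ef
query mem[0x07]=0xa3, mem[0x20]=0xbe, mem[0x1a]=0x26, mem[0x1b]=0x19, mem[0x24]=0x3c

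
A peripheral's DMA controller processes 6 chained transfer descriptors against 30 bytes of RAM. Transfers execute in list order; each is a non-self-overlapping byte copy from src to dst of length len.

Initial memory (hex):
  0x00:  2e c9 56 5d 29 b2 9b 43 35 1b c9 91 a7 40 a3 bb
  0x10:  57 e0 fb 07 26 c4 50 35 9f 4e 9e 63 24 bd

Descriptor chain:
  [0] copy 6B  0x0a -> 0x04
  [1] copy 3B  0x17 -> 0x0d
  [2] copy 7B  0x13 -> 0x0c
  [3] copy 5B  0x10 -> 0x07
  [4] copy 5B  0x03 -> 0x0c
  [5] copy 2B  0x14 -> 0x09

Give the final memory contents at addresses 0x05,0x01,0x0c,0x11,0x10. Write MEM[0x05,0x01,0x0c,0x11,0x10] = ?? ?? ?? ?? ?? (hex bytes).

MEM[0x05,0x01,0x0c,0x11,0x10] = 91 c9 5d 9f 35

[0] 0x0a->0x04 len=6 : c9 91 a7 40 a3 bb
[1] 0x17->0x0d len=3 : 35 9f 4e
[2] 0x13->0x0c len=7 : 07 26 c4 50 35 9f 4e
[3] 0x10->0x07 len=5 : 35 9f 4e 07 26
[4] 0x03->0x0c len=5 : 5d c9 91 a7 35
[5] 0x14->0x09 len=2 : 26 c4
query mem[0x05]=0x91, mem[0x01]=0xc9, mem[0x0c]=0x5d, mem[0x11]=0x9f, mem[0x10]=0x35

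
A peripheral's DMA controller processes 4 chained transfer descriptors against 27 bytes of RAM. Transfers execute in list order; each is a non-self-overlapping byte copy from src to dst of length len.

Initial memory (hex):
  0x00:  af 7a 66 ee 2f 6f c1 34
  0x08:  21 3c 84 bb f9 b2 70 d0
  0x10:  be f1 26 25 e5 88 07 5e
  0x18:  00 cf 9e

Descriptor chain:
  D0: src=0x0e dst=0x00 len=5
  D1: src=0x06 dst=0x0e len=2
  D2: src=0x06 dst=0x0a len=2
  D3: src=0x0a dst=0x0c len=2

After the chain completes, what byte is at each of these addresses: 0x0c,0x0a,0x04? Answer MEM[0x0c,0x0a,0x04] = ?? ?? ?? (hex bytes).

MEM[0x0c,0x0a,0x04] = c1 c1 26

[0] 0x0e->0x00 len=5 : 70 d0 be f1 26
[1] 0x06->0x0e len=2 : c1 34
[2] 0x06->0x0a len=2 : c1 34
[3] 0x0a->0x0c len=2 : c1 34
query mem[0x0c]=0xc1, mem[0x0a]=0xc1, mem[0x04]=0x26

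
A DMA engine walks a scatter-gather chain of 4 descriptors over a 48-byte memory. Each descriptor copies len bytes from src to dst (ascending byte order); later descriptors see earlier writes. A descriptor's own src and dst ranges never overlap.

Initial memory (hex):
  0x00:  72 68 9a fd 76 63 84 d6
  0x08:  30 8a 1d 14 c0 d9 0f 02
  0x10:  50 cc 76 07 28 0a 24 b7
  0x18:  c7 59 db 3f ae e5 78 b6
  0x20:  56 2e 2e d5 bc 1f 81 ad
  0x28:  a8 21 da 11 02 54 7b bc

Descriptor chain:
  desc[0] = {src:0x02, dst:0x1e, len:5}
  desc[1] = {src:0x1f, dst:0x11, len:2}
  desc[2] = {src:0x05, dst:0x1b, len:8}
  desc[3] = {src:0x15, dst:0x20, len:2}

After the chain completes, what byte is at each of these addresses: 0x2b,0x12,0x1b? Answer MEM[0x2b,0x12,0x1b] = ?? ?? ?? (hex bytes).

MEM[0x2b,0x12,0x1b] = 11 76 63

#0 dst[0x1e+5] := {0x9a,0xfd,0x76,0x63,0x84}
#1 dst[0x11+2] := {0xfd,0x76}
#2 dst[0x1b+8] := {0x63,0x84,0xd6,0x30,0x8a,0x1d,0x14,0xc0}
#3 dst[0x20+2] := {0x0a,0x24}
query mem[0x2b]=0x11, mem[0x12]=0x76, mem[0x1b]=0x63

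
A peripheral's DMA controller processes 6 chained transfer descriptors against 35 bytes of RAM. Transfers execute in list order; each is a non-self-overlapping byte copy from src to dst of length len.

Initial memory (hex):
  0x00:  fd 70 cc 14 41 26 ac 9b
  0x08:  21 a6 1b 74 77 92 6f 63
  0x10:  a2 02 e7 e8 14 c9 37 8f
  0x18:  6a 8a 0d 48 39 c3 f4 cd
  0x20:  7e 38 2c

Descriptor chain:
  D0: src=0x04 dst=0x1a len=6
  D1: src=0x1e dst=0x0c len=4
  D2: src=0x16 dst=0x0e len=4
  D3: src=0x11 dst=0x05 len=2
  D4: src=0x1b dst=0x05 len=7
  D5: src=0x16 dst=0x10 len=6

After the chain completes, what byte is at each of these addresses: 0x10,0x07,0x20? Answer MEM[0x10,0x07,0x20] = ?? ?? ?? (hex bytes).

MEM[0x10,0x07,0x20] = 37 9b 7e

#0 dst[0x1a+6] := {0x41,0x26,0xac,0x9b,0x21,0xa6}
#1 dst[0x0c+4] := {0x21,0xa6,0x7e,0x38}
#2 dst[0x0e+4] := {0x37,0x8f,0x6a,0x8a}
#3 dst[0x05+2] := {0x8a,0xe7}
#4 dst[0x05+7] := {0x26,0xac,0x9b,0x21,0xa6,0x7e,0x38}
#5 dst[0x10+6] := {0x37,0x8f,0x6a,0x8a,0x41,0x26}
query mem[0x10]=0x37, mem[0x07]=0x9b, mem[0x20]=0x7e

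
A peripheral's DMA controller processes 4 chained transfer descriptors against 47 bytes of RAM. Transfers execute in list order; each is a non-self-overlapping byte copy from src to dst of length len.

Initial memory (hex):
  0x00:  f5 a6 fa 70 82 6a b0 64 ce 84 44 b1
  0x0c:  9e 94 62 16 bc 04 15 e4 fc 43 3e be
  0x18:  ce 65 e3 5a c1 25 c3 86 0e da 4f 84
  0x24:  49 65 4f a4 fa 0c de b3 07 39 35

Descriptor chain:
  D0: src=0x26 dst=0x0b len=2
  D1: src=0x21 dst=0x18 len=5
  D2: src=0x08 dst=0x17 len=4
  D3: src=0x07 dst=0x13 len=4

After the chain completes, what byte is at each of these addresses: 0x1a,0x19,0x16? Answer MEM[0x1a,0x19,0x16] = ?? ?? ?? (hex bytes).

MEM[0x1a,0x19,0x16] = 4f 44 44

#0 dst[0x0b+2] := {0x4f,0xa4}
#1 dst[0x18+5] := {0xda,0x4f,0x84,0x49,0x65}
#2 dst[0x17+4] := {0xce,0x84,0x44,0x4f}
#3 dst[0x13+4] := {0x64,0xce,0x84,0x44}
query mem[0x1a]=0x4f, mem[0x19]=0x44, mem[0x16]=0x44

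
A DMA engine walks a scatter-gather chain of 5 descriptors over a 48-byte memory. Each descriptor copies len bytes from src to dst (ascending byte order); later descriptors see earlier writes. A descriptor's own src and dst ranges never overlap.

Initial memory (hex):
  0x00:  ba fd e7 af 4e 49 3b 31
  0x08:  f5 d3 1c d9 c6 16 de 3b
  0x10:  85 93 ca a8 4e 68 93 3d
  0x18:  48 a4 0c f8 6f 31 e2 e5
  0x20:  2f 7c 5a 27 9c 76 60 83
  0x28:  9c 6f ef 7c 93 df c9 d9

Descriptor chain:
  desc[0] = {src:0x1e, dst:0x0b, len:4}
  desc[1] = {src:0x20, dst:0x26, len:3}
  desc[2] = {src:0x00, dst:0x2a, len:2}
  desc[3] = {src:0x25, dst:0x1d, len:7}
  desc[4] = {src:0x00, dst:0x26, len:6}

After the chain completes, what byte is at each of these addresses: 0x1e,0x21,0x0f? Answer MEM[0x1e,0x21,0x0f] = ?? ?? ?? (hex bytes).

[0] 0x1e->0x0b len=4 : e2 e5 2f 7c
[1] 0x20->0x26 len=3 : 2f 7c 5a
[2] 0x00->0x2a len=2 : ba fd
[3] 0x25->0x1d len=7 : 76 2f 7c 5a 6f ba fd
[4] 0x00->0x26 len=6 : ba fd e7 af 4e 49
query mem[0x1e]=0x2f, mem[0x21]=0x6f, mem[0x0f]=0x3b

MEM[0x1e,0x21,0x0f] = 2f 6f 3b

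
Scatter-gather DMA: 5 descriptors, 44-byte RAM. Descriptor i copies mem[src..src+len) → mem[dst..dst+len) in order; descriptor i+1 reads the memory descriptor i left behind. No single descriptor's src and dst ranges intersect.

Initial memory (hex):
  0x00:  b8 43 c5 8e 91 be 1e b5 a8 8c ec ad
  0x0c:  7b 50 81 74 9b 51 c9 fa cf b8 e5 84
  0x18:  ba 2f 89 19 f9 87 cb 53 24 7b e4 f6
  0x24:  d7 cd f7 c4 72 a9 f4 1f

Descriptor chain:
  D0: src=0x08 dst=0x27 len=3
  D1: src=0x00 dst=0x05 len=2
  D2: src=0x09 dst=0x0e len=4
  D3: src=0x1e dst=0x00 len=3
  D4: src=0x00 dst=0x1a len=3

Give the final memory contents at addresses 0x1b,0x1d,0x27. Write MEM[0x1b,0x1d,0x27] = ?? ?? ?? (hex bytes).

D0: mem[0x27..0x29] <- [a8 8c ec]
D1: mem[0x05..0x06] <- [b8 43]
D2: mem[0x0e..0x11] <- [8c ec ad 7b]
D3: mem[0x00..0x02] <- [cb 53 24]
D4: mem[0x1a..0x1c] <- [cb 53 24]
query mem[0x1b]=0x53, mem[0x1d]=0x87, mem[0x27]=0xa8

MEM[0x1b,0x1d,0x27] = 53 87 a8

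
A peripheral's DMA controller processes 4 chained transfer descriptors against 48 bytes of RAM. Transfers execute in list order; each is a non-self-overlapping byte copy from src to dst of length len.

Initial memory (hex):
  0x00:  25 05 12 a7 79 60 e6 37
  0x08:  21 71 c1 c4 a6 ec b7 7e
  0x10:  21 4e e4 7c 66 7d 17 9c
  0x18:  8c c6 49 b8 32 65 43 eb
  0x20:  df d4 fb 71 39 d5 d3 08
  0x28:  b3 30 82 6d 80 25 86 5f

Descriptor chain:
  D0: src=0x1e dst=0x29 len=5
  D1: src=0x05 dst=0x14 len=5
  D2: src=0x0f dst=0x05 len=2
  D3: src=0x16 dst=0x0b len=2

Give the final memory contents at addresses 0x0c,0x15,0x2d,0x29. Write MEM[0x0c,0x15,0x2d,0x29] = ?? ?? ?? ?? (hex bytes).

#0 dst[0x29+5] := {0x43,0xeb,0xdf,0xd4,0xfb}
#1 dst[0x14+5] := {0x60,0xe6,0x37,0x21,0x71}
#2 dst[0x05+2] := {0x7e,0x21}
#3 dst[0x0b+2] := {0x37,0x21}
query mem[0x0c]=0x21, mem[0x15]=0xe6, mem[0x2d]=0xfb, mem[0x29]=0x43

MEM[0x0c,0x15,0x2d,0x29] = 21 e6 fb 43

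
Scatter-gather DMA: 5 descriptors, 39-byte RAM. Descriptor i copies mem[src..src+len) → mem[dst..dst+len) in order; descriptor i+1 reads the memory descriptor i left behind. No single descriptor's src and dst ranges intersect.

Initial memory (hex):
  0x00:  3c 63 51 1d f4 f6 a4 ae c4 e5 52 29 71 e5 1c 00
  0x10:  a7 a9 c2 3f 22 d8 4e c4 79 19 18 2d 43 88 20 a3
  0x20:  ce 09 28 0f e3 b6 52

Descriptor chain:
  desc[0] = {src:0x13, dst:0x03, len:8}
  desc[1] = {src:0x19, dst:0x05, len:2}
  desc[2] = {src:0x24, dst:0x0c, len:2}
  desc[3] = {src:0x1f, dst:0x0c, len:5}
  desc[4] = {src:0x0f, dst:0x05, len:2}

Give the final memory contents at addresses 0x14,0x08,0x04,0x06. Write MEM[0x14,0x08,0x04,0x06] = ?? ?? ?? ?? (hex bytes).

  after D0: wrote 8B at 0x03 = 3f22d84ec4791918
  after D1: wrote 2B at 0x05 = 1918
  after D2: wrote 2B at 0x0c = e3b6
  after D3: wrote 5B at 0x0c = a3ce09280f
  after D4: wrote 2B at 0x05 = 280f
query mem[0x14]=0x22, mem[0x08]=0x79, mem[0x04]=0x22, mem[0x06]=0x0f

MEM[0x14,0x08,0x04,0x06] = 22 79 22 0f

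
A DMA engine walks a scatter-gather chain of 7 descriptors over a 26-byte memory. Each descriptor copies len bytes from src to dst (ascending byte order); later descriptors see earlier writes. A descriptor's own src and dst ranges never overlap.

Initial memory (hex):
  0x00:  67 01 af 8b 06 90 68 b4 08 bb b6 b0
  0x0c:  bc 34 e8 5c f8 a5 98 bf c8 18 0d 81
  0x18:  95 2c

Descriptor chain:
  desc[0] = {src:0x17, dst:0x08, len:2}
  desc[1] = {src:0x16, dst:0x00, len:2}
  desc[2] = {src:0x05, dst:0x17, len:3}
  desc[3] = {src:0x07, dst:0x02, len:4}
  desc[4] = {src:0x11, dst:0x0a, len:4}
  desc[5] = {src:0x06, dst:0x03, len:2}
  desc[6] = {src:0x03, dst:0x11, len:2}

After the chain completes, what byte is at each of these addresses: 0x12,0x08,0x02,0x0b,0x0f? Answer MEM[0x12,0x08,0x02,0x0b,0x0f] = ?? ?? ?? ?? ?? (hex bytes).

MEM[0x12,0x08,0x02,0x0b,0x0f] = b4 81 b4 98 5c

  after D0: wrote 2B at 0x08 = 8195
  after D1: wrote 2B at 0x00 = 0d81
  after D2: wrote 3B at 0x17 = 9068b4
  after D3: wrote 4B at 0x02 = b48195b6
  after D4: wrote 4B at 0x0a = a598bfc8
  after D5: wrote 2B at 0x03 = 68b4
  after D6: wrote 2B at 0x11 = 68b4
query mem[0x12]=0xb4, mem[0x08]=0x81, mem[0x02]=0xb4, mem[0x0b]=0x98, mem[0x0f]=0x5c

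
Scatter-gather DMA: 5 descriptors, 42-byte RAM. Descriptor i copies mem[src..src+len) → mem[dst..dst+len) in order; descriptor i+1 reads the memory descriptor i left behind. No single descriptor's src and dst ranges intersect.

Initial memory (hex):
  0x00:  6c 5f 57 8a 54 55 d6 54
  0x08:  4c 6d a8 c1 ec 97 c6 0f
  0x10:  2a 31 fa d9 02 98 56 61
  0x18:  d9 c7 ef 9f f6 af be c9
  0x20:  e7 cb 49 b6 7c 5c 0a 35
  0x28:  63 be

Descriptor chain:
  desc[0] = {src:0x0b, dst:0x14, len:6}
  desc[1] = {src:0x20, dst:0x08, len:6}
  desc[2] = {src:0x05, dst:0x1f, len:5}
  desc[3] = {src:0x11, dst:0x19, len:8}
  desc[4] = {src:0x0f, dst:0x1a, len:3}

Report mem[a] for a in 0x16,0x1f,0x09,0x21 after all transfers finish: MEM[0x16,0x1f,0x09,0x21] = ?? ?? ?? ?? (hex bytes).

MEM[0x16,0x1f,0x09,0x21] = 97 c6 cb 54

[0] 0x0b->0x14 len=6 : c1 ec 97 c6 0f 2a
[1] 0x20->0x08 len=6 : e7 cb 49 b6 7c 5c
[2] 0x05->0x1f len=5 : 55 d6 54 e7 cb
[3] 0x11->0x19 len=8 : 31 fa d9 c1 ec 97 c6 0f
[4] 0x0f->0x1a len=3 : 0f 2a 31
query mem[0x16]=0x97, mem[0x1f]=0xc6, mem[0x09]=0xcb, mem[0x21]=0x54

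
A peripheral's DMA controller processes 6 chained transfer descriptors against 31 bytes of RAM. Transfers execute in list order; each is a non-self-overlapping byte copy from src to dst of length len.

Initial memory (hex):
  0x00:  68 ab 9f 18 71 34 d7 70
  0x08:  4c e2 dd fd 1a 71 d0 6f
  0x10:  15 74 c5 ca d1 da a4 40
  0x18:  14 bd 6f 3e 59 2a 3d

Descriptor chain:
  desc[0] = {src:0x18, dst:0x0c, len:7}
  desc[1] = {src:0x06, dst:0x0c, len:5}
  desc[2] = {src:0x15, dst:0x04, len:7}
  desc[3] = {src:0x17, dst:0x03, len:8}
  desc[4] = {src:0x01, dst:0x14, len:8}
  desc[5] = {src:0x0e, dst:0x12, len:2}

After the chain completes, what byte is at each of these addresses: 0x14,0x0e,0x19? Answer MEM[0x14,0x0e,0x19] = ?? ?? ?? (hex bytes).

D0: mem[0x0c..0x12] <- [14 bd 6f 3e 59 2a 3d]
D1: mem[0x0c..0x10] <- [d7 70 4c e2 dd]
D2: mem[0x04..0x0a] <- [da a4 40 14 bd 6f 3e]
D3: mem[0x03..0x0a] <- [40 14 bd 6f 3e 59 2a 3d]
D4: mem[0x14..0x1b] <- [ab 9f 40 14 bd 6f 3e 59]
D5: mem[0x12..0x13] <- [4c e2]
query mem[0x14]=0xab, mem[0x0e]=0x4c, mem[0x19]=0x6f

MEM[0x14,0x0e,0x19] = ab 4c 6f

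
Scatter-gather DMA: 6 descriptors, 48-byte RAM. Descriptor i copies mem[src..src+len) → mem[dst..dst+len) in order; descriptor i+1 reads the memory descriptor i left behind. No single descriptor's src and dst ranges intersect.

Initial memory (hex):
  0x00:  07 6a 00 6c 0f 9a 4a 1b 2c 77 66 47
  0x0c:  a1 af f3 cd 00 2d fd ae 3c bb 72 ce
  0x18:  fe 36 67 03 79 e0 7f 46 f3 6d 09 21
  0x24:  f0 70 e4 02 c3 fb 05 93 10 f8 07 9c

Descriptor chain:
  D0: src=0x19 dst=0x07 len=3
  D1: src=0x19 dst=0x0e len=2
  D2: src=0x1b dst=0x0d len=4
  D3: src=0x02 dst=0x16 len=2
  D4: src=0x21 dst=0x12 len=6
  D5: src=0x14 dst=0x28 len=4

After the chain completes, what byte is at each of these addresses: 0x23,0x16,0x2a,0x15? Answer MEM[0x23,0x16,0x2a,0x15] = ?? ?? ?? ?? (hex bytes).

MEM[0x23,0x16,0x2a,0x15] = 21 70 70 f0

D0: mem[0x07..0x09] <- [36 67 03]
D1: mem[0x0e..0x0f] <- [36 67]
D2: mem[0x0d..0x10] <- [03 79 e0 7f]
D3: mem[0x16..0x17] <- [00 6c]
D4: mem[0x12..0x17] <- [6d 09 21 f0 70 e4]
D5: mem[0x28..0x2b] <- [21 f0 70 e4]
query mem[0x23]=0x21, mem[0x16]=0x70, mem[0x2a]=0x70, mem[0x15]=0xf0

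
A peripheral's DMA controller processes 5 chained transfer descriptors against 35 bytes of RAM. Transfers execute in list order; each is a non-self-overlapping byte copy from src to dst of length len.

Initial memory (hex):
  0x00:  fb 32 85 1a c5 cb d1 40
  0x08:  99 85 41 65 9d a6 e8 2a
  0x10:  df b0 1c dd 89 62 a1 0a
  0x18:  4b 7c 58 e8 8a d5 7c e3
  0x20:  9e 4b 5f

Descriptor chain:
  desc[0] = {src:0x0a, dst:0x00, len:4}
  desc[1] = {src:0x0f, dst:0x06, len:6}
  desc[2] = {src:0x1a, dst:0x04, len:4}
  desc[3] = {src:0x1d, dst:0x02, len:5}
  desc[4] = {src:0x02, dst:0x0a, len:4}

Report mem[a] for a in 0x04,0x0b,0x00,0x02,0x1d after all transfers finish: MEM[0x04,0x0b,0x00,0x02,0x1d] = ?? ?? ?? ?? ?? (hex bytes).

D0: mem[0x00..0x03] <- [41 65 9d a6]
D1: mem[0x06..0x0b] <- [2a df b0 1c dd 89]
D2: mem[0x04..0x07] <- [58 e8 8a d5]
D3: mem[0x02..0x06] <- [d5 7c e3 9e 4b]
D4: mem[0x0a..0x0d] <- [d5 7c e3 9e]
query mem[0x04]=0xe3, mem[0x0b]=0x7c, mem[0x00]=0x41, mem[0x02]=0xd5, mem[0x1d]=0xd5

MEM[0x04,0x0b,0x00,0x02,0x1d] = e3 7c 41 d5 d5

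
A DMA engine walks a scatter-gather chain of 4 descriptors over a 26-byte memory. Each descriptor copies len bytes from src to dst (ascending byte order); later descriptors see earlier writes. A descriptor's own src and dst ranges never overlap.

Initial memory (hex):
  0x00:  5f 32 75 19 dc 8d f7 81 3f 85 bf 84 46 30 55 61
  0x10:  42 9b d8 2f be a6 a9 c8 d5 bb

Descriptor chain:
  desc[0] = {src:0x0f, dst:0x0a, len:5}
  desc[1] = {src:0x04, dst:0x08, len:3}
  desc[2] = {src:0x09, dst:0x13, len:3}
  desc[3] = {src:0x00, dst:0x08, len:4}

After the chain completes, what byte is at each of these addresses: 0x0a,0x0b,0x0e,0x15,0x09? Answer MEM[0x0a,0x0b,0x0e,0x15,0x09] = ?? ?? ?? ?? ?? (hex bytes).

MEM[0x0a,0x0b,0x0e,0x15,0x09] = 75 19 2f 42 32

  after D0: wrote 5B at 0x0a = 61429bd82f
  after D1: wrote 3B at 0x08 = dc8df7
  after D2: wrote 3B at 0x13 = 8df742
  after D3: wrote 4B at 0x08 = 5f327519
query mem[0x0a]=0x75, mem[0x0b]=0x19, mem[0x0e]=0x2f, mem[0x15]=0x42, mem[0x09]=0x32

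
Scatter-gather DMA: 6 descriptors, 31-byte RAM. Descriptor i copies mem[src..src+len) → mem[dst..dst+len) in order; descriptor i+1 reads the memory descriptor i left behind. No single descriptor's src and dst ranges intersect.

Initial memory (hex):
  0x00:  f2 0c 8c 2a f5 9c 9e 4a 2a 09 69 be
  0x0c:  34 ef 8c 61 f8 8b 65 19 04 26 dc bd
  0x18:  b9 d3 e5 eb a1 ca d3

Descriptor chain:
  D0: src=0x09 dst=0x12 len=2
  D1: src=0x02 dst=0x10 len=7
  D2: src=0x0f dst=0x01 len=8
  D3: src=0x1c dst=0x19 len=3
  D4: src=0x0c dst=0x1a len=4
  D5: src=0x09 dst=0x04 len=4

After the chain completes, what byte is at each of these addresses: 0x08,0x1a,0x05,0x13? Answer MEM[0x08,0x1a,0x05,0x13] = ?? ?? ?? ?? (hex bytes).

MEM[0x08,0x1a,0x05,0x13] = 2a 34 69 9c

D0: mem[0x12..0x13] <- [09 69]
D1: mem[0x10..0x16] <- [8c 2a f5 9c 9e 4a 2a]
D2: mem[0x01..0x08] <- [61 8c 2a f5 9c 9e 4a 2a]
D3: mem[0x19..0x1b] <- [a1 ca d3]
D4: mem[0x1a..0x1d] <- [34 ef 8c 61]
D5: mem[0x04..0x07] <- [09 69 be 34]
query mem[0x08]=0x2a, mem[0x1a]=0x34, mem[0x05]=0x69, mem[0x13]=0x9c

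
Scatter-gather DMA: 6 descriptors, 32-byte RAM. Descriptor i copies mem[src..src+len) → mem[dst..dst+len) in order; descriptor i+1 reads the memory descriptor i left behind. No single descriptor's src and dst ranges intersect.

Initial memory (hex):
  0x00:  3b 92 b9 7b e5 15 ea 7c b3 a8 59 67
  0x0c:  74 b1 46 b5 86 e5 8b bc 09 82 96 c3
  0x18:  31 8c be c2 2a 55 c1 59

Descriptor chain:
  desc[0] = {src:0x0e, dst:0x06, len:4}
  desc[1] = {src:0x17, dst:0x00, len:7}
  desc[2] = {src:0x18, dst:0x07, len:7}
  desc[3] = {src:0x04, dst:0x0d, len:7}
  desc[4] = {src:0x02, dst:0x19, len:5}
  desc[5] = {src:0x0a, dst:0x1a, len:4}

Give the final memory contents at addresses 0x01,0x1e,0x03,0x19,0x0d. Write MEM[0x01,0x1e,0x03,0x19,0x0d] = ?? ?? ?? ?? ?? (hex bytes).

MEM[0x01,0x1e,0x03,0x19,0x0d] = 31 c1 be 8c c2

  after D0: wrote 4B at 0x06 = 46b586e5
  after D1: wrote 7B at 0x00 = c3318cbec22a55
  after D2: wrote 7B at 0x07 = 318cbec22a55c1
  after D3: wrote 7B at 0x0d = c22a55318cbec2
  after D4: wrote 5B at 0x19 = 8cbec22a55
  after D5: wrote 4B at 0x1a = c22a55c2
query mem[0x01]=0x31, mem[0x1e]=0xc1, mem[0x03]=0xbe, mem[0x19]=0x8c, mem[0x0d]=0xc2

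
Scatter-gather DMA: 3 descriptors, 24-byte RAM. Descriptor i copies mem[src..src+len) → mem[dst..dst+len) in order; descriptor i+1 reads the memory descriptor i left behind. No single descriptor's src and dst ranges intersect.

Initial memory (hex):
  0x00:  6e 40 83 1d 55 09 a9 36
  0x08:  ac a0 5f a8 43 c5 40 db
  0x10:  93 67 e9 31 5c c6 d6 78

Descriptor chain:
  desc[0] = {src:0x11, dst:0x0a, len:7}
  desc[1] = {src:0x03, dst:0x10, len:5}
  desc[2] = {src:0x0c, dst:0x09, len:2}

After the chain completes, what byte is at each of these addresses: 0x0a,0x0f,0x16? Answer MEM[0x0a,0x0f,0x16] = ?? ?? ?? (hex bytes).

#0 dst[0x0a+7] := {0x67,0xe9,0x31,0x5c,0xc6,0xd6,0x78}
#1 dst[0x10+5] := {0x1d,0x55,0x09,0xa9,0x36}
#2 dst[0x09+2] := {0x31,0x5c}
query mem[0x0a]=0x5c, mem[0x0f]=0xd6, mem[0x16]=0xd6

MEM[0x0a,0x0f,0x16] = 5c d6 d6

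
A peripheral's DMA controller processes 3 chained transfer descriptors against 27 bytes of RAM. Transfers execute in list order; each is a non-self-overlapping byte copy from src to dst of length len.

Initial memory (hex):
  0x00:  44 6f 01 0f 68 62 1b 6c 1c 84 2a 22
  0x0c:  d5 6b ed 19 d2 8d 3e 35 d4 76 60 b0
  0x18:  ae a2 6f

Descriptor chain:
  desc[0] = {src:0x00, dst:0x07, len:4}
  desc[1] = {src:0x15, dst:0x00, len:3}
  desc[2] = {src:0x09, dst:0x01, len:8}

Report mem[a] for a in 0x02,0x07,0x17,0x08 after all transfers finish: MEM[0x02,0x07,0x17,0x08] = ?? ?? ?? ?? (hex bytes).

  after D0: wrote 4B at 0x07 = 446f010f
  after D1: wrote 3B at 0x00 = 7660b0
  after D2: wrote 8B at 0x01 = 010f22d56bed19d2
query mem[0x02]=0x0f, mem[0x07]=0x19, mem[0x17]=0xb0, mem[0x08]=0xd2

MEM[0x02,0x07,0x17,0x08] = 0f 19 b0 d2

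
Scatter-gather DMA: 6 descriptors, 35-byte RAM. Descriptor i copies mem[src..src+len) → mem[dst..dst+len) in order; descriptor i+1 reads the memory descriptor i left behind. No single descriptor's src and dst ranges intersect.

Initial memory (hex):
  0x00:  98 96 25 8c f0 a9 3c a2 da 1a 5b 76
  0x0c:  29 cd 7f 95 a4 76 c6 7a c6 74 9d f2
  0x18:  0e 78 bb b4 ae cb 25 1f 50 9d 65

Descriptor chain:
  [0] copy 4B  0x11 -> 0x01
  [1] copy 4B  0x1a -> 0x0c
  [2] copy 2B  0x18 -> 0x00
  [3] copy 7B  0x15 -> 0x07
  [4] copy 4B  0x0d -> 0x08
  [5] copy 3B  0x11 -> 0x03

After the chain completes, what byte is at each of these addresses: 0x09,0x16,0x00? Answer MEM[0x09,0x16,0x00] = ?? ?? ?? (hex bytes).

[0] 0x11->0x01 len=4 : 76 c6 7a c6
[1] 0x1a->0x0c len=4 : bb b4 ae cb
[2] 0x18->0x00 len=2 : 0e 78
[3] 0x15->0x07 len=7 : 74 9d f2 0e 78 bb b4
[4] 0x0d->0x08 len=4 : b4 ae cb a4
[5] 0x11->0x03 len=3 : 76 c6 7a
query mem[0x09]=0xae, mem[0x16]=0x9d, mem[0x00]=0x0e

MEM[0x09,0x16,0x00] = ae 9d 0e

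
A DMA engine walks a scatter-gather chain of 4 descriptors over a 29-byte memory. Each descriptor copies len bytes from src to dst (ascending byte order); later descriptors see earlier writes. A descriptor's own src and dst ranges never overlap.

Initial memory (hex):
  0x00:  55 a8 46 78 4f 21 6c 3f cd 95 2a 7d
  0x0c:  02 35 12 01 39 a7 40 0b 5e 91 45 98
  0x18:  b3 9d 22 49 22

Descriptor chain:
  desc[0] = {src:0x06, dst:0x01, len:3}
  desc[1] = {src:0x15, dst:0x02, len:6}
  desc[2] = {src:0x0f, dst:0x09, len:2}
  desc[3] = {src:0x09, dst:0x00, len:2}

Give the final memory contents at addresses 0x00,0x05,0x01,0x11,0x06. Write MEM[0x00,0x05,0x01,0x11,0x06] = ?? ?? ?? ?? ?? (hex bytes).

[0] 0x06->0x01 len=3 : 6c 3f cd
[1] 0x15->0x02 len=6 : 91 45 98 b3 9d 22
[2] 0x0f->0x09 len=2 : 01 39
[3] 0x09->0x00 len=2 : 01 39
query mem[0x00]=0x01, mem[0x05]=0xb3, mem[0x01]=0x39, mem[0x11]=0xa7, mem[0x06]=0x9d

MEM[0x00,0x05,0x01,0x11,0x06] = 01 b3 39 a7 9d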